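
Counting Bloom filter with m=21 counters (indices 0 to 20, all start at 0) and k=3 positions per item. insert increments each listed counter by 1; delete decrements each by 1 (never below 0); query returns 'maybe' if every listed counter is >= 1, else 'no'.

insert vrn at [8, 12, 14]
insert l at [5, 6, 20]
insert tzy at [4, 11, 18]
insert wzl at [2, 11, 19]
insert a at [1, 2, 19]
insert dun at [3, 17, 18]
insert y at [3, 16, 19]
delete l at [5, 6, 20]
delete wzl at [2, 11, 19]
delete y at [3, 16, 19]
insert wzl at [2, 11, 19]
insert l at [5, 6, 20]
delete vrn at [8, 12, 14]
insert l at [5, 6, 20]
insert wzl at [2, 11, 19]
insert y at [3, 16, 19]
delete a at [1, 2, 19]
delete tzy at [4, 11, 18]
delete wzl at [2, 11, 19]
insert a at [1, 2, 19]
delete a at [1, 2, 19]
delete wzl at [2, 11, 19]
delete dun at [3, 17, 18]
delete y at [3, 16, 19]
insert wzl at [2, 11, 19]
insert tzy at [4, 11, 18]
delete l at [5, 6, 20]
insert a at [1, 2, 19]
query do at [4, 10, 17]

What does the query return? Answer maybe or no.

Answer: no

Derivation:
Step 1: insert vrn at [8, 12, 14] -> counters=[0,0,0,0,0,0,0,0,1,0,0,0,1,0,1,0,0,0,0,0,0]
Step 2: insert l at [5, 6, 20] -> counters=[0,0,0,0,0,1,1,0,1,0,0,0,1,0,1,0,0,0,0,0,1]
Step 3: insert tzy at [4, 11, 18] -> counters=[0,0,0,0,1,1,1,0,1,0,0,1,1,0,1,0,0,0,1,0,1]
Step 4: insert wzl at [2, 11, 19] -> counters=[0,0,1,0,1,1,1,0,1,0,0,2,1,0,1,0,0,0,1,1,1]
Step 5: insert a at [1, 2, 19] -> counters=[0,1,2,0,1,1,1,0,1,0,0,2,1,0,1,0,0,0,1,2,1]
Step 6: insert dun at [3, 17, 18] -> counters=[0,1,2,1,1,1,1,0,1,0,0,2,1,0,1,0,0,1,2,2,1]
Step 7: insert y at [3, 16, 19] -> counters=[0,1,2,2,1,1,1,0,1,0,0,2,1,0,1,0,1,1,2,3,1]
Step 8: delete l at [5, 6, 20] -> counters=[0,1,2,2,1,0,0,0,1,0,0,2,1,0,1,0,1,1,2,3,0]
Step 9: delete wzl at [2, 11, 19] -> counters=[0,1,1,2,1,0,0,0,1,0,0,1,1,0,1,0,1,1,2,2,0]
Step 10: delete y at [3, 16, 19] -> counters=[0,1,1,1,1,0,0,0,1,0,0,1,1,0,1,0,0,1,2,1,0]
Step 11: insert wzl at [2, 11, 19] -> counters=[0,1,2,1,1,0,0,0,1,0,0,2,1,0,1,0,0,1,2,2,0]
Step 12: insert l at [5, 6, 20] -> counters=[0,1,2,1,1,1,1,0,1,0,0,2,1,0,1,0,0,1,2,2,1]
Step 13: delete vrn at [8, 12, 14] -> counters=[0,1,2,1,1,1,1,0,0,0,0,2,0,0,0,0,0,1,2,2,1]
Step 14: insert l at [5, 6, 20] -> counters=[0,1,2,1,1,2,2,0,0,0,0,2,0,0,0,0,0,1,2,2,2]
Step 15: insert wzl at [2, 11, 19] -> counters=[0,1,3,1,1,2,2,0,0,0,0,3,0,0,0,0,0,1,2,3,2]
Step 16: insert y at [3, 16, 19] -> counters=[0,1,3,2,1,2,2,0,0,0,0,3,0,0,0,0,1,1,2,4,2]
Step 17: delete a at [1, 2, 19] -> counters=[0,0,2,2,1,2,2,0,0,0,0,3,0,0,0,0,1,1,2,3,2]
Step 18: delete tzy at [4, 11, 18] -> counters=[0,0,2,2,0,2,2,0,0,0,0,2,0,0,0,0,1,1,1,3,2]
Step 19: delete wzl at [2, 11, 19] -> counters=[0,0,1,2,0,2,2,0,0,0,0,1,0,0,0,0,1,1,1,2,2]
Step 20: insert a at [1, 2, 19] -> counters=[0,1,2,2,0,2,2,0,0,0,0,1,0,0,0,0,1,1,1,3,2]
Step 21: delete a at [1, 2, 19] -> counters=[0,0,1,2,0,2,2,0,0,0,0,1,0,0,0,0,1,1,1,2,2]
Step 22: delete wzl at [2, 11, 19] -> counters=[0,0,0,2,0,2,2,0,0,0,0,0,0,0,0,0,1,1,1,1,2]
Step 23: delete dun at [3, 17, 18] -> counters=[0,0,0,1,0,2,2,0,0,0,0,0,0,0,0,0,1,0,0,1,2]
Step 24: delete y at [3, 16, 19] -> counters=[0,0,0,0,0,2,2,0,0,0,0,0,0,0,0,0,0,0,0,0,2]
Step 25: insert wzl at [2, 11, 19] -> counters=[0,0,1,0,0,2,2,0,0,0,0,1,0,0,0,0,0,0,0,1,2]
Step 26: insert tzy at [4, 11, 18] -> counters=[0,0,1,0,1,2,2,0,0,0,0,2,0,0,0,0,0,0,1,1,2]
Step 27: delete l at [5, 6, 20] -> counters=[0,0,1,0,1,1,1,0,0,0,0,2,0,0,0,0,0,0,1,1,1]
Step 28: insert a at [1, 2, 19] -> counters=[0,1,2,0,1,1,1,0,0,0,0,2,0,0,0,0,0,0,1,2,1]
Query do: check counters[4]=1 counters[10]=0 counters[17]=0 -> no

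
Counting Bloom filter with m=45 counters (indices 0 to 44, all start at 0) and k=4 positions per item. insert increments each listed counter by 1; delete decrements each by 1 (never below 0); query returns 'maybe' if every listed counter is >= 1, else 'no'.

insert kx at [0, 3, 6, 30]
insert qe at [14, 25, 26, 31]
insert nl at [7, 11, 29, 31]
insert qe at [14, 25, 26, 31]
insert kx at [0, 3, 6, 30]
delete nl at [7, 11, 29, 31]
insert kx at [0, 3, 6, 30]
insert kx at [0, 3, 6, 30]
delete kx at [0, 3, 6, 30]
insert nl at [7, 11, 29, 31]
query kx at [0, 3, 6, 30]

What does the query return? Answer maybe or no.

Step 1: insert kx at [0, 3, 6, 30] -> counters=[1,0,0,1,0,0,1,0,0,0,0,0,0,0,0,0,0,0,0,0,0,0,0,0,0,0,0,0,0,0,1,0,0,0,0,0,0,0,0,0,0,0,0,0,0]
Step 2: insert qe at [14, 25, 26, 31] -> counters=[1,0,0,1,0,0,1,0,0,0,0,0,0,0,1,0,0,0,0,0,0,0,0,0,0,1,1,0,0,0,1,1,0,0,0,0,0,0,0,0,0,0,0,0,0]
Step 3: insert nl at [7, 11, 29, 31] -> counters=[1,0,0,1,0,0,1,1,0,0,0,1,0,0,1,0,0,0,0,0,0,0,0,0,0,1,1,0,0,1,1,2,0,0,0,0,0,0,0,0,0,0,0,0,0]
Step 4: insert qe at [14, 25, 26, 31] -> counters=[1,0,0,1,0,0,1,1,0,0,0,1,0,0,2,0,0,0,0,0,0,0,0,0,0,2,2,0,0,1,1,3,0,0,0,0,0,0,0,0,0,0,0,0,0]
Step 5: insert kx at [0, 3, 6, 30] -> counters=[2,0,0,2,0,0,2,1,0,0,0,1,0,0,2,0,0,0,0,0,0,0,0,0,0,2,2,0,0,1,2,3,0,0,0,0,0,0,0,0,0,0,0,0,0]
Step 6: delete nl at [7, 11, 29, 31] -> counters=[2,0,0,2,0,0,2,0,0,0,0,0,0,0,2,0,0,0,0,0,0,0,0,0,0,2,2,0,0,0,2,2,0,0,0,0,0,0,0,0,0,0,0,0,0]
Step 7: insert kx at [0, 3, 6, 30] -> counters=[3,0,0,3,0,0,3,0,0,0,0,0,0,0,2,0,0,0,0,0,0,0,0,0,0,2,2,0,0,0,3,2,0,0,0,0,0,0,0,0,0,0,0,0,0]
Step 8: insert kx at [0, 3, 6, 30] -> counters=[4,0,0,4,0,0,4,0,0,0,0,0,0,0,2,0,0,0,0,0,0,0,0,0,0,2,2,0,0,0,4,2,0,0,0,0,0,0,0,0,0,0,0,0,0]
Step 9: delete kx at [0, 3, 6, 30] -> counters=[3,0,0,3,0,0,3,0,0,0,0,0,0,0,2,0,0,0,0,0,0,0,0,0,0,2,2,0,0,0,3,2,0,0,0,0,0,0,0,0,0,0,0,0,0]
Step 10: insert nl at [7, 11, 29, 31] -> counters=[3,0,0,3,0,0,3,1,0,0,0,1,0,0,2,0,0,0,0,0,0,0,0,0,0,2,2,0,0,1,3,3,0,0,0,0,0,0,0,0,0,0,0,0,0]
Query kx: check counters[0]=3 counters[3]=3 counters[6]=3 counters[30]=3 -> maybe

Answer: maybe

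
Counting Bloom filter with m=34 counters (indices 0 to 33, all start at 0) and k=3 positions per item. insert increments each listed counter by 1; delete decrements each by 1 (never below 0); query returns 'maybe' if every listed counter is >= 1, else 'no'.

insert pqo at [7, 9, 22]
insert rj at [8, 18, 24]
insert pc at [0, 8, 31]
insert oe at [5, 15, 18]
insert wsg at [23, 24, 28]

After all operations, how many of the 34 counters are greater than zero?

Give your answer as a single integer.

Answer: 12

Derivation:
Step 1: insert pqo at [7, 9, 22] -> counters=[0,0,0,0,0,0,0,1,0,1,0,0,0,0,0,0,0,0,0,0,0,0,1,0,0,0,0,0,0,0,0,0,0,0]
Step 2: insert rj at [8, 18, 24] -> counters=[0,0,0,0,0,0,0,1,1,1,0,0,0,0,0,0,0,0,1,0,0,0,1,0,1,0,0,0,0,0,0,0,0,0]
Step 3: insert pc at [0, 8, 31] -> counters=[1,0,0,0,0,0,0,1,2,1,0,0,0,0,0,0,0,0,1,0,0,0,1,0,1,0,0,0,0,0,0,1,0,0]
Step 4: insert oe at [5, 15, 18] -> counters=[1,0,0,0,0,1,0,1,2,1,0,0,0,0,0,1,0,0,2,0,0,0,1,0,1,0,0,0,0,0,0,1,0,0]
Step 5: insert wsg at [23, 24, 28] -> counters=[1,0,0,0,0,1,0,1,2,1,0,0,0,0,0,1,0,0,2,0,0,0,1,1,2,0,0,0,1,0,0,1,0,0]
Final counters=[1,0,0,0,0,1,0,1,2,1,0,0,0,0,0,1,0,0,2,0,0,0,1,1,2,0,0,0,1,0,0,1,0,0] -> 12 nonzero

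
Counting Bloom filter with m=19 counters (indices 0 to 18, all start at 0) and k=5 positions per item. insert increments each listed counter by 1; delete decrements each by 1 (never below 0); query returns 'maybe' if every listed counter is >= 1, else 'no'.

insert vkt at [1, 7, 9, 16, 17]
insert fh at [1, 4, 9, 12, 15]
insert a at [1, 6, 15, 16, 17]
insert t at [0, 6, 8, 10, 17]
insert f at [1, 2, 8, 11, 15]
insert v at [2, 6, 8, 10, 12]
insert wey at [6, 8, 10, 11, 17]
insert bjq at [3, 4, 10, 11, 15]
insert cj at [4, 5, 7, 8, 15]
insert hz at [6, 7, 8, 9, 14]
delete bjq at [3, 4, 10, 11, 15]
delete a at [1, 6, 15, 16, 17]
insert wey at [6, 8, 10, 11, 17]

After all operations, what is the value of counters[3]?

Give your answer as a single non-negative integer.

Answer: 0

Derivation:
Step 1: insert vkt at [1, 7, 9, 16, 17] -> counters=[0,1,0,0,0,0,0,1,0,1,0,0,0,0,0,0,1,1,0]
Step 2: insert fh at [1, 4, 9, 12, 15] -> counters=[0,2,0,0,1,0,0,1,0,2,0,0,1,0,0,1,1,1,0]
Step 3: insert a at [1, 6, 15, 16, 17] -> counters=[0,3,0,0,1,0,1,1,0,2,0,0,1,0,0,2,2,2,0]
Step 4: insert t at [0, 6, 8, 10, 17] -> counters=[1,3,0,0,1,0,2,1,1,2,1,0,1,0,0,2,2,3,0]
Step 5: insert f at [1, 2, 8, 11, 15] -> counters=[1,4,1,0,1,0,2,1,2,2,1,1,1,0,0,3,2,3,0]
Step 6: insert v at [2, 6, 8, 10, 12] -> counters=[1,4,2,0,1,0,3,1,3,2,2,1,2,0,0,3,2,3,0]
Step 7: insert wey at [6, 8, 10, 11, 17] -> counters=[1,4,2,0,1,0,4,1,4,2,3,2,2,0,0,3,2,4,0]
Step 8: insert bjq at [3, 4, 10, 11, 15] -> counters=[1,4,2,1,2,0,4,1,4,2,4,3,2,0,0,4,2,4,0]
Step 9: insert cj at [4, 5, 7, 8, 15] -> counters=[1,4,2,1,3,1,4,2,5,2,4,3,2,0,0,5,2,4,0]
Step 10: insert hz at [6, 7, 8, 9, 14] -> counters=[1,4,2,1,3,1,5,3,6,3,4,3,2,0,1,5,2,4,0]
Step 11: delete bjq at [3, 4, 10, 11, 15] -> counters=[1,4,2,0,2,1,5,3,6,3,3,2,2,0,1,4,2,4,0]
Step 12: delete a at [1, 6, 15, 16, 17] -> counters=[1,3,2,0,2,1,4,3,6,3,3,2,2,0,1,3,1,3,0]
Step 13: insert wey at [6, 8, 10, 11, 17] -> counters=[1,3,2,0,2,1,5,3,7,3,4,3,2,0,1,3,1,4,0]
Final counters=[1,3,2,0,2,1,5,3,7,3,4,3,2,0,1,3,1,4,0] -> counters[3]=0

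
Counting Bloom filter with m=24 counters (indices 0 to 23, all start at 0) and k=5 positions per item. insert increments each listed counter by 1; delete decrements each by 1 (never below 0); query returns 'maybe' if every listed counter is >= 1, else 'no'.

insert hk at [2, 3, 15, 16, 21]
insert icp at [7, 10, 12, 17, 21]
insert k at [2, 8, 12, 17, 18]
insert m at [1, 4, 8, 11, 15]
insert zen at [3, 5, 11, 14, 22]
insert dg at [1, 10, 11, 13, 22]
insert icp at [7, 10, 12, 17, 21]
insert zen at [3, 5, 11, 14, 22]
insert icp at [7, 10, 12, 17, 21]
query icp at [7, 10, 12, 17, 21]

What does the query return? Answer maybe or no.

Answer: maybe

Derivation:
Step 1: insert hk at [2, 3, 15, 16, 21] -> counters=[0,0,1,1,0,0,0,0,0,0,0,0,0,0,0,1,1,0,0,0,0,1,0,0]
Step 2: insert icp at [7, 10, 12, 17, 21] -> counters=[0,0,1,1,0,0,0,1,0,0,1,0,1,0,0,1,1,1,0,0,0,2,0,0]
Step 3: insert k at [2, 8, 12, 17, 18] -> counters=[0,0,2,1,0,0,0,1,1,0,1,0,2,0,0,1,1,2,1,0,0,2,0,0]
Step 4: insert m at [1, 4, 8, 11, 15] -> counters=[0,1,2,1,1,0,0,1,2,0,1,1,2,0,0,2,1,2,1,0,0,2,0,0]
Step 5: insert zen at [3, 5, 11, 14, 22] -> counters=[0,1,2,2,1,1,0,1,2,0,1,2,2,0,1,2,1,2,1,0,0,2,1,0]
Step 6: insert dg at [1, 10, 11, 13, 22] -> counters=[0,2,2,2,1,1,0,1,2,0,2,3,2,1,1,2,1,2,1,0,0,2,2,0]
Step 7: insert icp at [7, 10, 12, 17, 21] -> counters=[0,2,2,2,1,1,0,2,2,0,3,3,3,1,1,2,1,3,1,0,0,3,2,0]
Step 8: insert zen at [3, 5, 11, 14, 22] -> counters=[0,2,2,3,1,2,0,2,2,0,3,4,3,1,2,2,1,3,1,0,0,3,3,0]
Step 9: insert icp at [7, 10, 12, 17, 21] -> counters=[0,2,2,3,1,2,0,3,2,0,4,4,4,1,2,2,1,4,1,0,0,4,3,0]
Query icp: check counters[7]=3 counters[10]=4 counters[12]=4 counters[17]=4 counters[21]=4 -> maybe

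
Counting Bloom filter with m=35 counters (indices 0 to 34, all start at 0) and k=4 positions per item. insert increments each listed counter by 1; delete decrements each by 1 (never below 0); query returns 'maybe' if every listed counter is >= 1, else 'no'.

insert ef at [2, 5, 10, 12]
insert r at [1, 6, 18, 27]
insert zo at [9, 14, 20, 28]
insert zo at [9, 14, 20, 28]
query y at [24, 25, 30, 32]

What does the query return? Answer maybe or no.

Answer: no

Derivation:
Step 1: insert ef at [2, 5, 10, 12] -> counters=[0,0,1,0,0,1,0,0,0,0,1,0,1,0,0,0,0,0,0,0,0,0,0,0,0,0,0,0,0,0,0,0,0,0,0]
Step 2: insert r at [1, 6, 18, 27] -> counters=[0,1,1,0,0,1,1,0,0,0,1,0,1,0,0,0,0,0,1,0,0,0,0,0,0,0,0,1,0,0,0,0,0,0,0]
Step 3: insert zo at [9, 14, 20, 28] -> counters=[0,1,1,0,0,1,1,0,0,1,1,0,1,0,1,0,0,0,1,0,1,0,0,0,0,0,0,1,1,0,0,0,0,0,0]
Step 4: insert zo at [9, 14, 20, 28] -> counters=[0,1,1,0,0,1,1,0,0,2,1,0,1,0,2,0,0,0,1,0,2,0,0,0,0,0,0,1,2,0,0,0,0,0,0]
Query y: check counters[24]=0 counters[25]=0 counters[30]=0 counters[32]=0 -> no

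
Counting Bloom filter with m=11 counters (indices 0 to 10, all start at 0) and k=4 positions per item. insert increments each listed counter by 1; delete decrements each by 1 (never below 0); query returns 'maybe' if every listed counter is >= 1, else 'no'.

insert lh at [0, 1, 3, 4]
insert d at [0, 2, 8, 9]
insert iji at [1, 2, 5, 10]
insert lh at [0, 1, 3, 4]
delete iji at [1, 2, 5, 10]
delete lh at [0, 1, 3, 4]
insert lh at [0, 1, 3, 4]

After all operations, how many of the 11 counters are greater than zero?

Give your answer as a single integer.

Step 1: insert lh at [0, 1, 3, 4] -> counters=[1,1,0,1,1,0,0,0,0,0,0]
Step 2: insert d at [0, 2, 8, 9] -> counters=[2,1,1,1,1,0,0,0,1,1,0]
Step 3: insert iji at [1, 2, 5, 10] -> counters=[2,2,2,1,1,1,0,0,1,1,1]
Step 4: insert lh at [0, 1, 3, 4] -> counters=[3,3,2,2,2,1,0,0,1,1,1]
Step 5: delete iji at [1, 2, 5, 10] -> counters=[3,2,1,2,2,0,0,0,1,1,0]
Step 6: delete lh at [0, 1, 3, 4] -> counters=[2,1,1,1,1,0,0,0,1,1,0]
Step 7: insert lh at [0, 1, 3, 4] -> counters=[3,2,1,2,2,0,0,0,1,1,0]
Final counters=[3,2,1,2,2,0,0,0,1,1,0] -> 7 nonzero

Answer: 7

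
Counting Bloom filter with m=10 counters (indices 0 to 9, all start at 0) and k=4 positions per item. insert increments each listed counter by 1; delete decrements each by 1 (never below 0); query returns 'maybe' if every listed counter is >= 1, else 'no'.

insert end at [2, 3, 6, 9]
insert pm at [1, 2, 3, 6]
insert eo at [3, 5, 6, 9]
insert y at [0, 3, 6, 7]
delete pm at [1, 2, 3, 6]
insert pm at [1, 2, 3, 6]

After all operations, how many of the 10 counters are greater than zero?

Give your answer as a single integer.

Step 1: insert end at [2, 3, 6, 9] -> counters=[0,0,1,1,0,0,1,0,0,1]
Step 2: insert pm at [1, 2, 3, 6] -> counters=[0,1,2,2,0,0,2,0,0,1]
Step 3: insert eo at [3, 5, 6, 9] -> counters=[0,1,2,3,0,1,3,0,0,2]
Step 4: insert y at [0, 3, 6, 7] -> counters=[1,1,2,4,0,1,4,1,0,2]
Step 5: delete pm at [1, 2, 3, 6] -> counters=[1,0,1,3,0,1,3,1,0,2]
Step 6: insert pm at [1, 2, 3, 6] -> counters=[1,1,2,4,0,1,4,1,0,2]
Final counters=[1,1,2,4,0,1,4,1,0,2] -> 8 nonzero

Answer: 8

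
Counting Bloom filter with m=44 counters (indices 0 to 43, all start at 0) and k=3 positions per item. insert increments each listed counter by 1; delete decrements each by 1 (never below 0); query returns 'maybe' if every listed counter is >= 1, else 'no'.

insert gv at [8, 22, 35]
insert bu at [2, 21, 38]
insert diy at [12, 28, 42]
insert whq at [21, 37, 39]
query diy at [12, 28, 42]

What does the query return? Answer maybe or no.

Step 1: insert gv at [8, 22, 35] -> counters=[0,0,0,0,0,0,0,0,1,0,0,0,0,0,0,0,0,0,0,0,0,0,1,0,0,0,0,0,0,0,0,0,0,0,0,1,0,0,0,0,0,0,0,0]
Step 2: insert bu at [2, 21, 38] -> counters=[0,0,1,0,0,0,0,0,1,0,0,0,0,0,0,0,0,0,0,0,0,1,1,0,0,0,0,0,0,0,0,0,0,0,0,1,0,0,1,0,0,0,0,0]
Step 3: insert diy at [12, 28, 42] -> counters=[0,0,1,0,0,0,0,0,1,0,0,0,1,0,0,0,0,0,0,0,0,1,1,0,0,0,0,0,1,0,0,0,0,0,0,1,0,0,1,0,0,0,1,0]
Step 4: insert whq at [21, 37, 39] -> counters=[0,0,1,0,0,0,0,0,1,0,0,0,1,0,0,0,0,0,0,0,0,2,1,0,0,0,0,0,1,0,0,0,0,0,0,1,0,1,1,1,0,0,1,0]
Query diy: check counters[12]=1 counters[28]=1 counters[42]=1 -> maybe

Answer: maybe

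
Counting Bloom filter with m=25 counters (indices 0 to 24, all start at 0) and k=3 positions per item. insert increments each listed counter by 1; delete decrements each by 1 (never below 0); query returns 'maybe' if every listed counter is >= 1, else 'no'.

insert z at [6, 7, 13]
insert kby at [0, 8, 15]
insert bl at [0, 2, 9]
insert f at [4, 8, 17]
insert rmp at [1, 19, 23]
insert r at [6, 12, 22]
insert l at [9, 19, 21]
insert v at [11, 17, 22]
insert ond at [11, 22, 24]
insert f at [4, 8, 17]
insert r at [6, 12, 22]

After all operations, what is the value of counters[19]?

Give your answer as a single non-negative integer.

Step 1: insert z at [6, 7, 13] -> counters=[0,0,0,0,0,0,1,1,0,0,0,0,0,1,0,0,0,0,0,0,0,0,0,0,0]
Step 2: insert kby at [0, 8, 15] -> counters=[1,0,0,0,0,0,1,1,1,0,0,0,0,1,0,1,0,0,0,0,0,0,0,0,0]
Step 3: insert bl at [0, 2, 9] -> counters=[2,0,1,0,0,0,1,1,1,1,0,0,0,1,0,1,0,0,0,0,0,0,0,0,0]
Step 4: insert f at [4, 8, 17] -> counters=[2,0,1,0,1,0,1,1,2,1,0,0,0,1,0,1,0,1,0,0,0,0,0,0,0]
Step 5: insert rmp at [1, 19, 23] -> counters=[2,1,1,0,1,0,1,1,2,1,0,0,0,1,0,1,0,1,0,1,0,0,0,1,0]
Step 6: insert r at [6, 12, 22] -> counters=[2,1,1,0,1,0,2,1,2,1,0,0,1,1,0,1,0,1,0,1,0,0,1,1,0]
Step 7: insert l at [9, 19, 21] -> counters=[2,1,1,0,1,0,2,1,2,2,0,0,1,1,0,1,0,1,0,2,0,1,1,1,0]
Step 8: insert v at [11, 17, 22] -> counters=[2,1,1,0,1,0,2,1,2,2,0,1,1,1,0,1,0,2,0,2,0,1,2,1,0]
Step 9: insert ond at [11, 22, 24] -> counters=[2,1,1,0,1,0,2,1,2,2,0,2,1,1,0,1,0,2,0,2,0,1,3,1,1]
Step 10: insert f at [4, 8, 17] -> counters=[2,1,1,0,2,0,2,1,3,2,0,2,1,1,0,1,0,3,0,2,0,1,3,1,1]
Step 11: insert r at [6, 12, 22] -> counters=[2,1,1,0,2,0,3,1,3,2,0,2,2,1,0,1,0,3,0,2,0,1,4,1,1]
Final counters=[2,1,1,0,2,0,3,1,3,2,0,2,2,1,0,1,0,3,0,2,0,1,4,1,1] -> counters[19]=2

Answer: 2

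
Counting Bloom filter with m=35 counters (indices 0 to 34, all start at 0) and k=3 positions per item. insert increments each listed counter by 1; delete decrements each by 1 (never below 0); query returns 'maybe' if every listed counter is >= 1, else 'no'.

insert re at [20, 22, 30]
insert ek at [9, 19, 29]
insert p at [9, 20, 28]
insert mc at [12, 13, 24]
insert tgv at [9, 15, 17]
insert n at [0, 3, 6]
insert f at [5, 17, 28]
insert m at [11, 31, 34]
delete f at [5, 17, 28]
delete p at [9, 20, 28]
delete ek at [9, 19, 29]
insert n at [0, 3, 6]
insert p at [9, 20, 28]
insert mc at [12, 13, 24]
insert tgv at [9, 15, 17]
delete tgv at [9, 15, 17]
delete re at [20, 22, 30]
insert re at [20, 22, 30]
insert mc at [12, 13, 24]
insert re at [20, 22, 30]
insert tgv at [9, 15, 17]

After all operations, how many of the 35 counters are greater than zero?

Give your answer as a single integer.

Step 1: insert re at [20, 22, 30] -> counters=[0,0,0,0,0,0,0,0,0,0,0,0,0,0,0,0,0,0,0,0,1,0,1,0,0,0,0,0,0,0,1,0,0,0,0]
Step 2: insert ek at [9, 19, 29] -> counters=[0,0,0,0,0,0,0,0,0,1,0,0,0,0,0,0,0,0,0,1,1,0,1,0,0,0,0,0,0,1,1,0,0,0,0]
Step 3: insert p at [9, 20, 28] -> counters=[0,0,0,0,0,0,0,0,0,2,0,0,0,0,0,0,0,0,0,1,2,0,1,0,0,0,0,0,1,1,1,0,0,0,0]
Step 4: insert mc at [12, 13, 24] -> counters=[0,0,0,0,0,0,0,0,0,2,0,0,1,1,0,0,0,0,0,1,2,0,1,0,1,0,0,0,1,1,1,0,0,0,0]
Step 5: insert tgv at [9, 15, 17] -> counters=[0,0,0,0,0,0,0,0,0,3,0,0,1,1,0,1,0,1,0,1,2,0,1,0,1,0,0,0,1,1,1,0,0,0,0]
Step 6: insert n at [0, 3, 6] -> counters=[1,0,0,1,0,0,1,0,0,3,0,0,1,1,0,1,0,1,0,1,2,0,1,0,1,0,0,0,1,1,1,0,0,0,0]
Step 7: insert f at [5, 17, 28] -> counters=[1,0,0,1,0,1,1,0,0,3,0,0,1,1,0,1,0,2,0,1,2,0,1,0,1,0,0,0,2,1,1,0,0,0,0]
Step 8: insert m at [11, 31, 34] -> counters=[1,0,0,1,0,1,1,0,0,3,0,1,1,1,0,1,0,2,0,1,2,0,1,0,1,0,0,0,2,1,1,1,0,0,1]
Step 9: delete f at [5, 17, 28] -> counters=[1,0,0,1,0,0,1,0,0,3,0,1,1,1,0,1,0,1,0,1,2,0,1,0,1,0,0,0,1,1,1,1,0,0,1]
Step 10: delete p at [9, 20, 28] -> counters=[1,0,0,1,0,0,1,0,0,2,0,1,1,1,0,1,0,1,0,1,1,0,1,0,1,0,0,0,0,1,1,1,0,0,1]
Step 11: delete ek at [9, 19, 29] -> counters=[1,0,0,1,0,0,1,0,0,1,0,1,1,1,0,1,0,1,0,0,1,0,1,0,1,0,0,0,0,0,1,1,0,0,1]
Step 12: insert n at [0, 3, 6] -> counters=[2,0,0,2,0,0,2,0,0,1,0,1,1,1,0,1,0,1,0,0,1,0,1,0,1,0,0,0,0,0,1,1,0,0,1]
Step 13: insert p at [9, 20, 28] -> counters=[2,0,0,2,0,0,2,0,0,2,0,1,1,1,0,1,0,1,0,0,2,0,1,0,1,0,0,0,1,0,1,1,0,0,1]
Step 14: insert mc at [12, 13, 24] -> counters=[2,0,0,2,0,0,2,0,0,2,0,1,2,2,0,1,0,1,0,0,2,0,1,0,2,0,0,0,1,0,1,1,0,0,1]
Step 15: insert tgv at [9, 15, 17] -> counters=[2,0,0,2,0,0,2,0,0,3,0,1,2,2,0,2,0,2,0,0,2,0,1,0,2,0,0,0,1,0,1,1,0,0,1]
Step 16: delete tgv at [9, 15, 17] -> counters=[2,0,0,2,0,0,2,0,0,2,0,1,2,2,0,1,0,1,0,0,2,0,1,0,2,0,0,0,1,0,1,1,0,0,1]
Step 17: delete re at [20, 22, 30] -> counters=[2,0,0,2,0,0,2,0,0,2,0,1,2,2,0,1,0,1,0,0,1,0,0,0,2,0,0,0,1,0,0,1,0,0,1]
Step 18: insert re at [20, 22, 30] -> counters=[2,0,0,2,0,0,2,0,0,2,0,1,2,2,0,1,0,1,0,0,2,0,1,0,2,0,0,0,1,0,1,1,0,0,1]
Step 19: insert mc at [12, 13, 24] -> counters=[2,0,0,2,0,0,2,0,0,2,0,1,3,3,0,1,0,1,0,0,2,0,1,0,3,0,0,0,1,0,1,1,0,0,1]
Step 20: insert re at [20, 22, 30] -> counters=[2,0,0,2,0,0,2,0,0,2,0,1,3,3,0,1,0,1,0,0,3,0,2,0,3,0,0,0,1,0,2,1,0,0,1]
Step 21: insert tgv at [9, 15, 17] -> counters=[2,0,0,2,0,0,2,0,0,3,0,1,3,3,0,2,0,2,0,0,3,0,2,0,3,0,0,0,1,0,2,1,0,0,1]
Final counters=[2,0,0,2,0,0,2,0,0,3,0,1,3,3,0,2,0,2,0,0,3,0,2,0,3,0,0,0,1,0,2,1,0,0,1] -> 16 nonzero

Answer: 16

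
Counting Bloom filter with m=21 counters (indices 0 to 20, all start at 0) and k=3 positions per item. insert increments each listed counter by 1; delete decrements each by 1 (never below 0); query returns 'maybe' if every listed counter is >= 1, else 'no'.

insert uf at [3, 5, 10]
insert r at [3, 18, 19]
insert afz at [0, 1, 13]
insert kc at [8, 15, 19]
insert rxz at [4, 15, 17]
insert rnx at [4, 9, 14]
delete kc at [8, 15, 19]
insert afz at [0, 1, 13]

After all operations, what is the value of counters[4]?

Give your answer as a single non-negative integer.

Step 1: insert uf at [3, 5, 10] -> counters=[0,0,0,1,0,1,0,0,0,0,1,0,0,0,0,0,0,0,0,0,0]
Step 2: insert r at [3, 18, 19] -> counters=[0,0,0,2,0,1,0,0,0,0,1,0,0,0,0,0,0,0,1,1,0]
Step 3: insert afz at [0, 1, 13] -> counters=[1,1,0,2,0,1,0,0,0,0,1,0,0,1,0,0,0,0,1,1,0]
Step 4: insert kc at [8, 15, 19] -> counters=[1,1,0,2,0,1,0,0,1,0,1,0,0,1,0,1,0,0,1,2,0]
Step 5: insert rxz at [4, 15, 17] -> counters=[1,1,0,2,1,1,0,0,1,0,1,0,0,1,0,2,0,1,1,2,0]
Step 6: insert rnx at [4, 9, 14] -> counters=[1,1,0,2,2,1,0,0,1,1,1,0,0,1,1,2,0,1,1,2,0]
Step 7: delete kc at [8, 15, 19] -> counters=[1,1,0,2,2,1,0,0,0,1,1,0,0,1,1,1,0,1,1,1,0]
Step 8: insert afz at [0, 1, 13] -> counters=[2,2,0,2,2,1,0,0,0,1,1,0,0,2,1,1,0,1,1,1,0]
Final counters=[2,2,0,2,2,1,0,0,0,1,1,0,0,2,1,1,0,1,1,1,0] -> counters[4]=2

Answer: 2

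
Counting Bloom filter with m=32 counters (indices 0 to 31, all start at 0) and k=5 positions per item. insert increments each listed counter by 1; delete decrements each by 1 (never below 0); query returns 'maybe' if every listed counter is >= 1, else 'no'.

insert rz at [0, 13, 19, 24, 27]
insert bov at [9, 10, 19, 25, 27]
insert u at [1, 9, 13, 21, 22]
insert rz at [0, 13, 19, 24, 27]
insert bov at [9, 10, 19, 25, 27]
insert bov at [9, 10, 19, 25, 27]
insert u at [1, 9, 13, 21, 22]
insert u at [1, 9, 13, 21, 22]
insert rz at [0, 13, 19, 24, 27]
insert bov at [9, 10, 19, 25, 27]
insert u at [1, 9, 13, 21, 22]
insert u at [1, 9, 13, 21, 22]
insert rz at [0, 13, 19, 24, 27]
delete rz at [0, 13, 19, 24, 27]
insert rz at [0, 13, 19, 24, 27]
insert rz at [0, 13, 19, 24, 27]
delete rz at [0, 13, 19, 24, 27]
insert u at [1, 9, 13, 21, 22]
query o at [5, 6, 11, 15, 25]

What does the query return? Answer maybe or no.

Answer: no

Derivation:
Step 1: insert rz at [0, 13, 19, 24, 27] -> counters=[1,0,0,0,0,0,0,0,0,0,0,0,0,1,0,0,0,0,0,1,0,0,0,0,1,0,0,1,0,0,0,0]
Step 2: insert bov at [9, 10, 19, 25, 27] -> counters=[1,0,0,0,0,0,0,0,0,1,1,0,0,1,0,0,0,0,0,2,0,0,0,0,1,1,0,2,0,0,0,0]
Step 3: insert u at [1, 9, 13, 21, 22] -> counters=[1,1,0,0,0,0,0,0,0,2,1,0,0,2,0,0,0,0,0,2,0,1,1,0,1,1,0,2,0,0,0,0]
Step 4: insert rz at [0, 13, 19, 24, 27] -> counters=[2,1,0,0,0,0,0,0,0,2,1,0,0,3,0,0,0,0,0,3,0,1,1,0,2,1,0,3,0,0,0,0]
Step 5: insert bov at [9, 10, 19, 25, 27] -> counters=[2,1,0,0,0,0,0,0,0,3,2,0,0,3,0,0,0,0,0,4,0,1,1,0,2,2,0,4,0,0,0,0]
Step 6: insert bov at [9, 10, 19, 25, 27] -> counters=[2,1,0,0,0,0,0,0,0,4,3,0,0,3,0,0,0,0,0,5,0,1,1,0,2,3,0,5,0,0,0,0]
Step 7: insert u at [1, 9, 13, 21, 22] -> counters=[2,2,0,0,0,0,0,0,0,5,3,0,0,4,0,0,0,0,0,5,0,2,2,0,2,3,0,5,0,0,0,0]
Step 8: insert u at [1, 9, 13, 21, 22] -> counters=[2,3,0,0,0,0,0,0,0,6,3,0,0,5,0,0,0,0,0,5,0,3,3,0,2,3,0,5,0,0,0,0]
Step 9: insert rz at [0, 13, 19, 24, 27] -> counters=[3,3,0,0,0,0,0,0,0,6,3,0,0,6,0,0,0,0,0,6,0,3,3,0,3,3,0,6,0,0,0,0]
Step 10: insert bov at [9, 10, 19, 25, 27] -> counters=[3,3,0,0,0,0,0,0,0,7,4,0,0,6,0,0,0,0,0,7,0,3,3,0,3,4,0,7,0,0,0,0]
Step 11: insert u at [1, 9, 13, 21, 22] -> counters=[3,4,0,0,0,0,0,0,0,8,4,0,0,7,0,0,0,0,0,7,0,4,4,0,3,4,0,7,0,0,0,0]
Step 12: insert u at [1, 9, 13, 21, 22] -> counters=[3,5,0,0,0,0,0,0,0,9,4,0,0,8,0,0,0,0,0,7,0,5,5,0,3,4,0,7,0,0,0,0]
Step 13: insert rz at [0, 13, 19, 24, 27] -> counters=[4,5,0,0,0,0,0,0,0,9,4,0,0,9,0,0,0,0,0,8,0,5,5,0,4,4,0,8,0,0,0,0]
Step 14: delete rz at [0, 13, 19, 24, 27] -> counters=[3,5,0,0,0,0,0,0,0,9,4,0,0,8,0,0,0,0,0,7,0,5,5,0,3,4,0,7,0,0,0,0]
Step 15: insert rz at [0, 13, 19, 24, 27] -> counters=[4,5,0,0,0,0,0,0,0,9,4,0,0,9,0,0,0,0,0,8,0,5,5,0,4,4,0,8,0,0,0,0]
Step 16: insert rz at [0, 13, 19, 24, 27] -> counters=[5,5,0,0,0,0,0,0,0,9,4,0,0,10,0,0,0,0,0,9,0,5,5,0,5,4,0,9,0,0,0,0]
Step 17: delete rz at [0, 13, 19, 24, 27] -> counters=[4,5,0,0,0,0,0,0,0,9,4,0,0,9,0,0,0,0,0,8,0,5,5,0,4,4,0,8,0,0,0,0]
Step 18: insert u at [1, 9, 13, 21, 22] -> counters=[4,6,0,0,0,0,0,0,0,10,4,0,0,10,0,0,0,0,0,8,0,6,6,0,4,4,0,8,0,0,0,0]
Query o: check counters[5]=0 counters[6]=0 counters[11]=0 counters[15]=0 counters[25]=4 -> no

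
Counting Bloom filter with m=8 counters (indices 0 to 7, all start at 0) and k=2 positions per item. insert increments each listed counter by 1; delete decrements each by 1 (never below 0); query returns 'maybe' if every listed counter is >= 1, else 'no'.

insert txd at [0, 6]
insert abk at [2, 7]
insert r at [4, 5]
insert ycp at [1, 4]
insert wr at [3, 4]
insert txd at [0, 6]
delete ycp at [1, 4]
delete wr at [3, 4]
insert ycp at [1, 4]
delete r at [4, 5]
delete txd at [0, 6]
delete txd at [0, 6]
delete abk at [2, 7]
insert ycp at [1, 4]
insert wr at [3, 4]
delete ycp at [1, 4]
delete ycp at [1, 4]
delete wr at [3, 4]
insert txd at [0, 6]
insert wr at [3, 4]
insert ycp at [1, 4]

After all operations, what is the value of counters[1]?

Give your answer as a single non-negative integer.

Answer: 1

Derivation:
Step 1: insert txd at [0, 6] -> counters=[1,0,0,0,0,0,1,0]
Step 2: insert abk at [2, 7] -> counters=[1,0,1,0,0,0,1,1]
Step 3: insert r at [4, 5] -> counters=[1,0,1,0,1,1,1,1]
Step 4: insert ycp at [1, 4] -> counters=[1,1,1,0,2,1,1,1]
Step 5: insert wr at [3, 4] -> counters=[1,1,1,1,3,1,1,1]
Step 6: insert txd at [0, 6] -> counters=[2,1,1,1,3,1,2,1]
Step 7: delete ycp at [1, 4] -> counters=[2,0,1,1,2,1,2,1]
Step 8: delete wr at [3, 4] -> counters=[2,0,1,0,1,1,2,1]
Step 9: insert ycp at [1, 4] -> counters=[2,1,1,0,2,1,2,1]
Step 10: delete r at [4, 5] -> counters=[2,1,1,0,1,0,2,1]
Step 11: delete txd at [0, 6] -> counters=[1,1,1,0,1,0,1,1]
Step 12: delete txd at [0, 6] -> counters=[0,1,1,0,1,0,0,1]
Step 13: delete abk at [2, 7] -> counters=[0,1,0,0,1,0,0,0]
Step 14: insert ycp at [1, 4] -> counters=[0,2,0,0,2,0,0,0]
Step 15: insert wr at [3, 4] -> counters=[0,2,0,1,3,0,0,0]
Step 16: delete ycp at [1, 4] -> counters=[0,1,0,1,2,0,0,0]
Step 17: delete ycp at [1, 4] -> counters=[0,0,0,1,1,0,0,0]
Step 18: delete wr at [3, 4] -> counters=[0,0,0,0,0,0,0,0]
Step 19: insert txd at [0, 6] -> counters=[1,0,0,0,0,0,1,0]
Step 20: insert wr at [3, 4] -> counters=[1,0,0,1,1,0,1,0]
Step 21: insert ycp at [1, 4] -> counters=[1,1,0,1,2,0,1,0]
Final counters=[1,1,0,1,2,0,1,0] -> counters[1]=1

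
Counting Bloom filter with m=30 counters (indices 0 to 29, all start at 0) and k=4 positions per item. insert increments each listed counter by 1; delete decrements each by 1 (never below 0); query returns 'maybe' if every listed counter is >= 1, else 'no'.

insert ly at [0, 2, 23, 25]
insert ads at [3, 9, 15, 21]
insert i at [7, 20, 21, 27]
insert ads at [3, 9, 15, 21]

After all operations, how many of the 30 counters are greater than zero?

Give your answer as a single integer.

Answer: 11

Derivation:
Step 1: insert ly at [0, 2, 23, 25] -> counters=[1,0,1,0,0,0,0,0,0,0,0,0,0,0,0,0,0,0,0,0,0,0,0,1,0,1,0,0,0,0]
Step 2: insert ads at [3, 9, 15, 21] -> counters=[1,0,1,1,0,0,0,0,0,1,0,0,0,0,0,1,0,0,0,0,0,1,0,1,0,1,0,0,0,0]
Step 3: insert i at [7, 20, 21, 27] -> counters=[1,0,1,1,0,0,0,1,0,1,0,0,0,0,0,1,0,0,0,0,1,2,0,1,0,1,0,1,0,0]
Step 4: insert ads at [3, 9, 15, 21] -> counters=[1,0,1,2,0,0,0,1,0,2,0,0,0,0,0,2,0,0,0,0,1,3,0,1,0,1,0,1,0,0]
Final counters=[1,0,1,2,0,0,0,1,0,2,0,0,0,0,0,2,0,0,0,0,1,3,0,1,0,1,0,1,0,0] -> 11 nonzero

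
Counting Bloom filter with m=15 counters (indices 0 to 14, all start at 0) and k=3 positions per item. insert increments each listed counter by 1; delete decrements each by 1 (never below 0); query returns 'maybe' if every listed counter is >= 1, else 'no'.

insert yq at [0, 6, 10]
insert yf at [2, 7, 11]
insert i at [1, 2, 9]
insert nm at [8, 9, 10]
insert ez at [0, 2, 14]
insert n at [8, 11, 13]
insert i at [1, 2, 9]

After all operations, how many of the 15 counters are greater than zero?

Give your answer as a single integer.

Step 1: insert yq at [0, 6, 10] -> counters=[1,0,0,0,0,0,1,0,0,0,1,0,0,0,0]
Step 2: insert yf at [2, 7, 11] -> counters=[1,0,1,0,0,0,1,1,0,0,1,1,0,0,0]
Step 3: insert i at [1, 2, 9] -> counters=[1,1,2,0,0,0,1,1,0,1,1,1,0,0,0]
Step 4: insert nm at [8, 9, 10] -> counters=[1,1,2,0,0,0,1,1,1,2,2,1,0,0,0]
Step 5: insert ez at [0, 2, 14] -> counters=[2,1,3,0,0,0,1,1,1,2,2,1,0,0,1]
Step 6: insert n at [8, 11, 13] -> counters=[2,1,3,0,0,0,1,1,2,2,2,2,0,1,1]
Step 7: insert i at [1, 2, 9] -> counters=[2,2,4,0,0,0,1,1,2,3,2,2,0,1,1]
Final counters=[2,2,4,0,0,0,1,1,2,3,2,2,0,1,1] -> 11 nonzero

Answer: 11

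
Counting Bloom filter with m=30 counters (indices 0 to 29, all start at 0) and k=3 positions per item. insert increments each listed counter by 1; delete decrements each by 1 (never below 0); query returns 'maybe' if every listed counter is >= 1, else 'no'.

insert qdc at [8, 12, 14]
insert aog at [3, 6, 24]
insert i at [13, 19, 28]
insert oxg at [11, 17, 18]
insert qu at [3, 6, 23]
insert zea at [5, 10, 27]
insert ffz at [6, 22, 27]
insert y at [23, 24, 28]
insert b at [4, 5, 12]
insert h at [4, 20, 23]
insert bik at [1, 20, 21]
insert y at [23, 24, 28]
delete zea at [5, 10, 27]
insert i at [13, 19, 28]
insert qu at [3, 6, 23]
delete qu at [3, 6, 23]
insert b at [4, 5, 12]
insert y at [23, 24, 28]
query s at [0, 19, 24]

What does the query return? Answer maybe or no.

Step 1: insert qdc at [8, 12, 14] -> counters=[0,0,0,0,0,0,0,0,1,0,0,0,1,0,1,0,0,0,0,0,0,0,0,0,0,0,0,0,0,0]
Step 2: insert aog at [3, 6, 24] -> counters=[0,0,0,1,0,0,1,0,1,0,0,0,1,0,1,0,0,0,0,0,0,0,0,0,1,0,0,0,0,0]
Step 3: insert i at [13, 19, 28] -> counters=[0,0,0,1,0,0,1,0,1,0,0,0,1,1,1,0,0,0,0,1,0,0,0,0,1,0,0,0,1,0]
Step 4: insert oxg at [11, 17, 18] -> counters=[0,0,0,1,0,0,1,0,1,0,0,1,1,1,1,0,0,1,1,1,0,0,0,0,1,0,0,0,1,0]
Step 5: insert qu at [3, 6, 23] -> counters=[0,0,0,2,0,0,2,0,1,0,0,1,1,1,1,0,0,1,1,1,0,0,0,1,1,0,0,0,1,0]
Step 6: insert zea at [5, 10, 27] -> counters=[0,0,0,2,0,1,2,0,1,0,1,1,1,1,1,0,0,1,1,1,0,0,0,1,1,0,0,1,1,0]
Step 7: insert ffz at [6, 22, 27] -> counters=[0,0,0,2,0,1,3,0,1,0,1,1,1,1,1,0,0,1,1,1,0,0,1,1,1,0,0,2,1,0]
Step 8: insert y at [23, 24, 28] -> counters=[0,0,0,2,0,1,3,0,1,0,1,1,1,1,1,0,0,1,1,1,0,0,1,2,2,0,0,2,2,0]
Step 9: insert b at [4, 5, 12] -> counters=[0,0,0,2,1,2,3,0,1,0,1,1,2,1,1,0,0,1,1,1,0,0,1,2,2,0,0,2,2,0]
Step 10: insert h at [4, 20, 23] -> counters=[0,0,0,2,2,2,3,0,1,0,1,1,2,1,1,0,0,1,1,1,1,0,1,3,2,0,0,2,2,0]
Step 11: insert bik at [1, 20, 21] -> counters=[0,1,0,2,2,2,3,0,1,0,1,1,2,1,1,0,0,1,1,1,2,1,1,3,2,0,0,2,2,0]
Step 12: insert y at [23, 24, 28] -> counters=[0,1,0,2,2,2,3,0,1,0,1,1,2,1,1,0,0,1,1,1,2,1,1,4,3,0,0,2,3,0]
Step 13: delete zea at [5, 10, 27] -> counters=[0,1,0,2,2,1,3,0,1,0,0,1,2,1,1,0,0,1,1,1,2,1,1,4,3,0,0,1,3,0]
Step 14: insert i at [13, 19, 28] -> counters=[0,1,0,2,2,1,3,0,1,0,0,1,2,2,1,0,0,1,1,2,2,1,1,4,3,0,0,1,4,0]
Step 15: insert qu at [3, 6, 23] -> counters=[0,1,0,3,2,1,4,0,1,0,0,1,2,2,1,0,0,1,1,2,2,1,1,5,3,0,0,1,4,0]
Step 16: delete qu at [3, 6, 23] -> counters=[0,1,0,2,2,1,3,0,1,0,0,1,2,2,1,0,0,1,1,2,2,1,1,4,3,0,0,1,4,0]
Step 17: insert b at [4, 5, 12] -> counters=[0,1,0,2,3,2,3,0,1,0,0,1,3,2,1,0,0,1,1,2,2,1,1,4,3,0,0,1,4,0]
Step 18: insert y at [23, 24, 28] -> counters=[0,1,0,2,3,2,3,0,1,0,0,1,3,2,1,0,0,1,1,2,2,1,1,5,4,0,0,1,5,0]
Query s: check counters[0]=0 counters[19]=2 counters[24]=4 -> no

Answer: no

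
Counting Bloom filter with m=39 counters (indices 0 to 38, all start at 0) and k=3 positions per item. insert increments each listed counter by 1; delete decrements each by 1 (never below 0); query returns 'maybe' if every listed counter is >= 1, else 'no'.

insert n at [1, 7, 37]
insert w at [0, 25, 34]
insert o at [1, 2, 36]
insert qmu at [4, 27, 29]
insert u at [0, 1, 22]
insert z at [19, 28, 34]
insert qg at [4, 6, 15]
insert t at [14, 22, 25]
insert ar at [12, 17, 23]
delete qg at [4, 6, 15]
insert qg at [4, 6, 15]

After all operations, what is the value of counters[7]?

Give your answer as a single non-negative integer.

Answer: 1

Derivation:
Step 1: insert n at [1, 7, 37] -> counters=[0,1,0,0,0,0,0,1,0,0,0,0,0,0,0,0,0,0,0,0,0,0,0,0,0,0,0,0,0,0,0,0,0,0,0,0,0,1,0]
Step 2: insert w at [0, 25, 34] -> counters=[1,1,0,0,0,0,0,1,0,0,0,0,0,0,0,0,0,0,0,0,0,0,0,0,0,1,0,0,0,0,0,0,0,0,1,0,0,1,0]
Step 3: insert o at [1, 2, 36] -> counters=[1,2,1,0,0,0,0,1,0,0,0,0,0,0,0,0,0,0,0,0,0,0,0,0,0,1,0,0,0,0,0,0,0,0,1,0,1,1,0]
Step 4: insert qmu at [4, 27, 29] -> counters=[1,2,1,0,1,0,0,1,0,0,0,0,0,0,0,0,0,0,0,0,0,0,0,0,0,1,0,1,0,1,0,0,0,0,1,0,1,1,0]
Step 5: insert u at [0, 1, 22] -> counters=[2,3,1,0,1,0,0,1,0,0,0,0,0,0,0,0,0,0,0,0,0,0,1,0,0,1,0,1,0,1,0,0,0,0,1,0,1,1,0]
Step 6: insert z at [19, 28, 34] -> counters=[2,3,1,0,1,0,0,1,0,0,0,0,0,0,0,0,0,0,0,1,0,0,1,0,0,1,0,1,1,1,0,0,0,0,2,0,1,1,0]
Step 7: insert qg at [4, 6, 15] -> counters=[2,3,1,0,2,0,1,1,0,0,0,0,0,0,0,1,0,0,0,1,0,0,1,0,0,1,0,1,1,1,0,0,0,0,2,0,1,1,0]
Step 8: insert t at [14, 22, 25] -> counters=[2,3,1,0,2,0,1,1,0,0,0,0,0,0,1,1,0,0,0,1,0,0,2,0,0,2,0,1,1,1,0,0,0,0,2,0,1,1,0]
Step 9: insert ar at [12, 17, 23] -> counters=[2,3,1,0,2,0,1,1,0,0,0,0,1,0,1,1,0,1,0,1,0,0,2,1,0,2,0,1,1,1,0,0,0,0,2,0,1,1,0]
Step 10: delete qg at [4, 6, 15] -> counters=[2,3,1,0,1,0,0,1,0,0,0,0,1,0,1,0,0,1,0,1,0,0,2,1,0,2,0,1,1,1,0,0,0,0,2,0,1,1,0]
Step 11: insert qg at [4, 6, 15] -> counters=[2,3,1,0,2,0,1,1,0,0,0,0,1,0,1,1,0,1,0,1,0,0,2,1,0,2,0,1,1,1,0,0,0,0,2,0,1,1,0]
Final counters=[2,3,1,0,2,0,1,1,0,0,0,0,1,0,1,1,0,1,0,1,0,0,2,1,0,2,0,1,1,1,0,0,0,0,2,0,1,1,0] -> counters[7]=1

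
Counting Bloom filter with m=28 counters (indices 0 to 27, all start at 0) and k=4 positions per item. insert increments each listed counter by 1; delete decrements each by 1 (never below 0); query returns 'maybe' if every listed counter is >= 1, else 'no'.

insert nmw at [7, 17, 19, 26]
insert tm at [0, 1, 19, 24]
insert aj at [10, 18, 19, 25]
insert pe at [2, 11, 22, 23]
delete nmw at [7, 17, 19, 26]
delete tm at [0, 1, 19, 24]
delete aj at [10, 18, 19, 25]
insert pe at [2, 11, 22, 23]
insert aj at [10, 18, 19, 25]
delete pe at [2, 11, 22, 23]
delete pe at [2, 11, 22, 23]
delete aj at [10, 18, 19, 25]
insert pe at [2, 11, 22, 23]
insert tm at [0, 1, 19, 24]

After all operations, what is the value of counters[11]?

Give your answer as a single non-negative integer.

Answer: 1

Derivation:
Step 1: insert nmw at [7, 17, 19, 26] -> counters=[0,0,0,0,0,0,0,1,0,0,0,0,0,0,0,0,0,1,0,1,0,0,0,0,0,0,1,0]
Step 2: insert tm at [0, 1, 19, 24] -> counters=[1,1,0,0,0,0,0,1,0,0,0,0,0,0,0,0,0,1,0,2,0,0,0,0,1,0,1,0]
Step 3: insert aj at [10, 18, 19, 25] -> counters=[1,1,0,0,0,0,0,1,0,0,1,0,0,0,0,0,0,1,1,3,0,0,0,0,1,1,1,0]
Step 4: insert pe at [2, 11, 22, 23] -> counters=[1,1,1,0,0,0,0,1,0,0,1,1,0,0,0,0,0,1,1,3,0,0,1,1,1,1,1,0]
Step 5: delete nmw at [7, 17, 19, 26] -> counters=[1,1,1,0,0,0,0,0,0,0,1,1,0,0,0,0,0,0,1,2,0,0,1,1,1,1,0,0]
Step 6: delete tm at [0, 1, 19, 24] -> counters=[0,0,1,0,0,0,0,0,0,0,1,1,0,0,0,0,0,0,1,1,0,0,1,1,0,1,0,0]
Step 7: delete aj at [10, 18, 19, 25] -> counters=[0,0,1,0,0,0,0,0,0,0,0,1,0,0,0,0,0,0,0,0,0,0,1,1,0,0,0,0]
Step 8: insert pe at [2, 11, 22, 23] -> counters=[0,0,2,0,0,0,0,0,0,0,0,2,0,0,0,0,0,0,0,0,0,0,2,2,0,0,0,0]
Step 9: insert aj at [10, 18, 19, 25] -> counters=[0,0,2,0,0,0,0,0,0,0,1,2,0,0,0,0,0,0,1,1,0,0,2,2,0,1,0,0]
Step 10: delete pe at [2, 11, 22, 23] -> counters=[0,0,1,0,0,0,0,0,0,0,1,1,0,0,0,0,0,0,1,1,0,0,1,1,0,1,0,0]
Step 11: delete pe at [2, 11, 22, 23] -> counters=[0,0,0,0,0,0,0,0,0,0,1,0,0,0,0,0,0,0,1,1,0,0,0,0,0,1,0,0]
Step 12: delete aj at [10, 18, 19, 25] -> counters=[0,0,0,0,0,0,0,0,0,0,0,0,0,0,0,0,0,0,0,0,0,0,0,0,0,0,0,0]
Step 13: insert pe at [2, 11, 22, 23] -> counters=[0,0,1,0,0,0,0,0,0,0,0,1,0,0,0,0,0,0,0,0,0,0,1,1,0,0,0,0]
Step 14: insert tm at [0, 1, 19, 24] -> counters=[1,1,1,0,0,0,0,0,0,0,0,1,0,0,0,0,0,0,0,1,0,0,1,1,1,0,0,0]
Final counters=[1,1,1,0,0,0,0,0,0,0,0,1,0,0,0,0,0,0,0,1,0,0,1,1,1,0,0,0] -> counters[11]=1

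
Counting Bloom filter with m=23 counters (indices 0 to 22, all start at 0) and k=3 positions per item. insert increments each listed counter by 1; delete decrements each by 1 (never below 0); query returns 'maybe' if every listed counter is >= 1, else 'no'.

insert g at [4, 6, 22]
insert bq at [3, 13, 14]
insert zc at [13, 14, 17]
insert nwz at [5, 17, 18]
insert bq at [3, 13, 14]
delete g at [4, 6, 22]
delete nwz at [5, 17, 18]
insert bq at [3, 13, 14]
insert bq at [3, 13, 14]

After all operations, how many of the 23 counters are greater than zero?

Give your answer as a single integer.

Answer: 4

Derivation:
Step 1: insert g at [4, 6, 22] -> counters=[0,0,0,0,1,0,1,0,0,0,0,0,0,0,0,0,0,0,0,0,0,0,1]
Step 2: insert bq at [3, 13, 14] -> counters=[0,0,0,1,1,0,1,0,0,0,0,0,0,1,1,0,0,0,0,0,0,0,1]
Step 3: insert zc at [13, 14, 17] -> counters=[0,0,0,1,1,0,1,0,0,0,0,0,0,2,2,0,0,1,0,0,0,0,1]
Step 4: insert nwz at [5, 17, 18] -> counters=[0,0,0,1,1,1,1,0,0,0,0,0,0,2,2,0,0,2,1,0,0,0,1]
Step 5: insert bq at [3, 13, 14] -> counters=[0,0,0,2,1,1,1,0,0,0,0,0,0,3,3,0,0,2,1,0,0,0,1]
Step 6: delete g at [4, 6, 22] -> counters=[0,0,0,2,0,1,0,0,0,0,0,0,0,3,3,0,0,2,1,0,0,0,0]
Step 7: delete nwz at [5, 17, 18] -> counters=[0,0,0,2,0,0,0,0,0,0,0,0,0,3,3,0,0,1,0,0,0,0,0]
Step 8: insert bq at [3, 13, 14] -> counters=[0,0,0,3,0,0,0,0,0,0,0,0,0,4,4,0,0,1,0,0,0,0,0]
Step 9: insert bq at [3, 13, 14] -> counters=[0,0,0,4,0,0,0,0,0,0,0,0,0,5,5,0,0,1,0,0,0,0,0]
Final counters=[0,0,0,4,0,0,0,0,0,0,0,0,0,5,5,0,0,1,0,0,0,0,0] -> 4 nonzero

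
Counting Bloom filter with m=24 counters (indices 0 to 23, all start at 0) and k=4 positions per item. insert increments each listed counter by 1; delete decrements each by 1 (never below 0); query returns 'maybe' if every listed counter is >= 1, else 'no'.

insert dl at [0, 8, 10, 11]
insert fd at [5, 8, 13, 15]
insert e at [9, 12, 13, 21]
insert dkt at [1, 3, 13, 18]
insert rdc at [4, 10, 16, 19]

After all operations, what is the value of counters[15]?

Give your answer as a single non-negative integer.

Step 1: insert dl at [0, 8, 10, 11] -> counters=[1,0,0,0,0,0,0,0,1,0,1,1,0,0,0,0,0,0,0,0,0,0,0,0]
Step 2: insert fd at [5, 8, 13, 15] -> counters=[1,0,0,0,0,1,0,0,2,0,1,1,0,1,0,1,0,0,0,0,0,0,0,0]
Step 3: insert e at [9, 12, 13, 21] -> counters=[1,0,0,0,0,1,0,0,2,1,1,1,1,2,0,1,0,0,0,0,0,1,0,0]
Step 4: insert dkt at [1, 3, 13, 18] -> counters=[1,1,0,1,0,1,0,0,2,1,1,1,1,3,0,1,0,0,1,0,0,1,0,0]
Step 5: insert rdc at [4, 10, 16, 19] -> counters=[1,1,0,1,1,1,0,0,2,1,2,1,1,3,0,1,1,0,1,1,0,1,0,0]
Final counters=[1,1,0,1,1,1,0,0,2,1,2,1,1,3,0,1,1,0,1,1,0,1,0,0] -> counters[15]=1

Answer: 1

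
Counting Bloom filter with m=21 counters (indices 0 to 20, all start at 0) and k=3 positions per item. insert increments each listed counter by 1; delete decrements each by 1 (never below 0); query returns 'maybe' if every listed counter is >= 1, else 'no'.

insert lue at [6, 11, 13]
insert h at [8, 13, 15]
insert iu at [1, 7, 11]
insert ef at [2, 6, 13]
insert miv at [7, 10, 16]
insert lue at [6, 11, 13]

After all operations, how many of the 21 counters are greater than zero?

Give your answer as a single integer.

Answer: 10

Derivation:
Step 1: insert lue at [6, 11, 13] -> counters=[0,0,0,0,0,0,1,0,0,0,0,1,0,1,0,0,0,0,0,0,0]
Step 2: insert h at [8, 13, 15] -> counters=[0,0,0,0,0,0,1,0,1,0,0,1,0,2,0,1,0,0,0,0,0]
Step 3: insert iu at [1, 7, 11] -> counters=[0,1,0,0,0,0,1,1,1,0,0,2,0,2,0,1,0,0,0,0,0]
Step 4: insert ef at [2, 6, 13] -> counters=[0,1,1,0,0,0,2,1,1,0,0,2,0,3,0,1,0,0,0,0,0]
Step 5: insert miv at [7, 10, 16] -> counters=[0,1,1,0,0,0,2,2,1,0,1,2,0,3,0,1,1,0,0,0,0]
Step 6: insert lue at [6, 11, 13] -> counters=[0,1,1,0,0,0,3,2,1,0,1,3,0,4,0,1,1,0,0,0,0]
Final counters=[0,1,1,0,0,0,3,2,1,0,1,3,0,4,0,1,1,0,0,0,0] -> 10 nonzero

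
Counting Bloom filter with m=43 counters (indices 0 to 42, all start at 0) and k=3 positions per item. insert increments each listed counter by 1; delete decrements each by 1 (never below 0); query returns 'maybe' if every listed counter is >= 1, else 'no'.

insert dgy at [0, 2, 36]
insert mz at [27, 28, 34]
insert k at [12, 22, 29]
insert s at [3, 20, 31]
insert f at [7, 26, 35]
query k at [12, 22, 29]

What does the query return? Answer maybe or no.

Answer: maybe

Derivation:
Step 1: insert dgy at [0, 2, 36] -> counters=[1,0,1,0,0,0,0,0,0,0,0,0,0,0,0,0,0,0,0,0,0,0,0,0,0,0,0,0,0,0,0,0,0,0,0,0,1,0,0,0,0,0,0]
Step 2: insert mz at [27, 28, 34] -> counters=[1,0,1,0,0,0,0,0,0,0,0,0,0,0,0,0,0,0,0,0,0,0,0,0,0,0,0,1,1,0,0,0,0,0,1,0,1,0,0,0,0,0,0]
Step 3: insert k at [12, 22, 29] -> counters=[1,0,1,0,0,0,0,0,0,0,0,0,1,0,0,0,0,0,0,0,0,0,1,0,0,0,0,1,1,1,0,0,0,0,1,0,1,0,0,0,0,0,0]
Step 4: insert s at [3, 20, 31] -> counters=[1,0,1,1,0,0,0,0,0,0,0,0,1,0,0,0,0,0,0,0,1,0,1,0,0,0,0,1,1,1,0,1,0,0,1,0,1,0,0,0,0,0,0]
Step 5: insert f at [7, 26, 35] -> counters=[1,0,1,1,0,0,0,1,0,0,0,0,1,0,0,0,0,0,0,0,1,0,1,0,0,0,1,1,1,1,0,1,0,0,1,1,1,0,0,0,0,0,0]
Query k: check counters[12]=1 counters[22]=1 counters[29]=1 -> maybe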